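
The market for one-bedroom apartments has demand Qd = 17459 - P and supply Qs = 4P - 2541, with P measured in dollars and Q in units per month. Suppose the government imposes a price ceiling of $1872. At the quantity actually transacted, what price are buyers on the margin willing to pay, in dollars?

Without the control the market clears where 17459 - P = 4P - 2541, i.e. P* = 4000 and Q* = 13459.
Because the ceiling (1872) lies below the market-clearing price, it is binding.
At P = 1872: Qd = 17459 - 1872 = 15587 and Qs = 4·1872 - 2541 = 4947.
Only 4947 units reach the market. On the demand curve, the marginal buyer's willingness to pay at Q = 4947 is (17459 - 4947) = 12512.

12512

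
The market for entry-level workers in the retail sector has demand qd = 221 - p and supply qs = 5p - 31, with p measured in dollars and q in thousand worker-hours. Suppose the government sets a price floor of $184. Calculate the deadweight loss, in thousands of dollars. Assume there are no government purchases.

In a free market, 221 - p = 5p - 31 gives the equilibrium p* = 42, q* = 179.
The floor of 184 is above the equilibrium price 42, so it binds.
At p = 184: qd = 221 - 184 = 37 and qs = 5·184 - 31 = 889.
Quantity traded falls to 37. At q = 37 the demand price is 221 - 37 = 184 and the supply price is (31 + 37)/5 = 13.6.
Deadweight loss = ½ · (184 - 13.6) · (179 - 37) = ½ · 170.4 · 142 = 12098.4.

12098.4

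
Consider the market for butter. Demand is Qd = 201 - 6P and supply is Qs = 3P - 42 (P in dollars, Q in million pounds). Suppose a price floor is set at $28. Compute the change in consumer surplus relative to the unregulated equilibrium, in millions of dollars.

In a free market, 201 - 6P = 3P - 42 gives the equilibrium P* = 27, Q* = 39.
Because the floor (28) lies above the market-clearing price, it is binding.
At P = 28: Qd = 201 - 6·28 = 33 and Qs = 3·28 - 42 = 42.
Consumer surplus without the control is ½ · (33.5 - 27) · 39 = 126.75.
With the floor, consumers buy 33 units at 28, so CS = ½ · (33.5 - 28) · 33 = 90.75.
Change in consumer surplus = 90.75 - 126.75 = -36.

-36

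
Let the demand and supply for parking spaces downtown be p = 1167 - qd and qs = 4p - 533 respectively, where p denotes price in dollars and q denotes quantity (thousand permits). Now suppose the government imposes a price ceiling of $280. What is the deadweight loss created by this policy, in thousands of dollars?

Rearranging demand gives qd = 1167 - p. Equilibrium: 1167 - p = 4p - 533, so 1700 = 5p and p* = 340, q* = 827.
Because the ceiling (280) lies below the market-clearing price, it is binding.
At p = 280: qd = 1167 - 280 = 887 and qs = 4·280 - 533 = 587.
Quantity traded falls to 587. At q = 587 the demand price is 1167 - 587 = 580 and the supply price is (533 + 587)/4 = 280.
Deadweight loss = ½ · (580 - 280) · (827 - 587) = ½ · 300 · 240 = 36000.

36000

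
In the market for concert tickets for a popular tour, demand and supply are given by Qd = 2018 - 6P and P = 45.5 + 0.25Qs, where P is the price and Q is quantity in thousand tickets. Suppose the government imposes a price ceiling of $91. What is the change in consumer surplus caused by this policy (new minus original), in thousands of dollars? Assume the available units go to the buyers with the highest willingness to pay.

Rearranging supply gives Qs = 4P - 182. In a free market, 2018 - 6P = 4P - 182 gives the equilibrium P* = 220, Q* = 698.
Since 91 < 220, the ceiling is binding.
At P = 91: Qd = 2018 - 6·91 = 1472 and Qs = 4·91 - 182 = 182.
Consumer surplus without the control is ½ · (1009/3 - 220) · 698 = 121801/3.
With the ceiling, 182 units are sold at 91 (assume they go to the highest-value buyers). The demand price at Q = 182 is 306, so CS = ½ · [(1009/3 - 91) + (306 - 91)] · 182 = 125671/3.
Change in consumer surplus = 125671/3 - 121801/3 = 1290.

1290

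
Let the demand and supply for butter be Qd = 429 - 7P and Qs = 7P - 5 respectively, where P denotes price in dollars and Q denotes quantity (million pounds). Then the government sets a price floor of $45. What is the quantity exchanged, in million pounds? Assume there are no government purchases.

Equilibrium: 429 - 7P = 7P - 5, so 434 = 14P and P* = 31, Q* = 212.
Since 45 > 31, the floor is binding.
At P = 45: Qd = 429 - 7·45 = 114 and Qs = 7·45 - 5 = 310.
The quantity actually transacted is the short side, demand: 114.

114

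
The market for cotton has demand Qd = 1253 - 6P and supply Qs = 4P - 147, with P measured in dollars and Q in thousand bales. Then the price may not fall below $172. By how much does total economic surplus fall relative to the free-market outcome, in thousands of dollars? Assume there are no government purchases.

7680

Equilibrium: 1253 - 6P = 4P - 147, so 1400 = 10P and P* = 140, Q* = 413.
Because the floor (172) lies above the market-clearing price, it is binding.
At P = 172: Qd = 1253 - 6·172 = 221 and Qs = 4·172 - 147 = 541.
Quantity traded falls to 221. At Q = 221 the demand price is (1253 - 221)/6 = 172 and the supply price is (147 + 221)/4 = 92.
Deadweight loss = ½ · (172 - 92) · (413 - 221) = ½ · 80 · 192 = 7680.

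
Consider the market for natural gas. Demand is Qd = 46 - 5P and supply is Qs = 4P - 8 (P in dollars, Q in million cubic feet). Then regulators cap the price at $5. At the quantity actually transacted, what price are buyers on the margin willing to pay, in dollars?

Without the control the market clears where 46 - 5P = 4P - 8, i.e. P* = 6 and Q* = 16.
The ceiling of 5 is below the equilibrium price 6, so it binds.
At P = 5: Qd = 46 - 5·5 = 21 and Qs = 4·5 - 8 = 12.
Only 12 units reach the market. On the demand curve, the marginal buyer's willingness to pay at Q = 12 is (46 - 12)/5 = 6.8.

6.8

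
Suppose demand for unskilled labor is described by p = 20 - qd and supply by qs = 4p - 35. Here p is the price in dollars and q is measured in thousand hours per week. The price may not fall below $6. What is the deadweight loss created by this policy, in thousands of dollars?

Rearranging demand gives qd = 20 - p. Setting quantity demanded equal to quantity supplied, 20 - p = 4p - 35, gives p* = 11 and q* = 9.
The floor of 6 is below the equilibrium price 11, so it is not binding; the market clears at p* = 11, q* = 9.
Since the control does not bind, no trades are prevented and deadweight loss is zero.

0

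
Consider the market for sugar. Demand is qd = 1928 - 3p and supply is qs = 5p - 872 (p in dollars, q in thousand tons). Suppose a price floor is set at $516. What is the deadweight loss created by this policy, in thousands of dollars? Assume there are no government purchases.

In a free market, 1928 - 3p = 5p - 872 gives the equilibrium p* = 350, q* = 878.
Since 516 > 350, the floor is binding.
At p = 516: qd = 1928 - 3·516 = 380 and qs = 5·516 - 872 = 1708.
Quantity traded falls to 380. At q = 380 the demand price is (1928 - 380)/3 = 516 and the supply price is (872 + 380)/5 = 250.4.
Deadweight loss = ½ · (516 - 250.4) · (878 - 380) = ½ · 265.6 · 498 = 66134.4.

66134.4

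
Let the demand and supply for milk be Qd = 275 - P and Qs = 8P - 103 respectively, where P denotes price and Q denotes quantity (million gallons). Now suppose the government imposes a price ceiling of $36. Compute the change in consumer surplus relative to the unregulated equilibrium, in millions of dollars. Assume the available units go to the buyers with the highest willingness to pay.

Equilibrium: 275 - P = 8P - 103, so 378 = 9P and P* = 42, Q* = 233.
Because the ceiling (36) lies below the market-clearing price, it is binding.
At P = 36: Qd = 275 - 36 = 239 and Qs = 8·36 - 103 = 185.
Consumer surplus without the control is ½ · (275 - 42) · 233 = 27144.5.
With the ceiling, 185 units are sold at 36 (assume they go to the highest-value buyers). The demand price at Q = 185 is 90, so CS = ½ · [(275 - 36) + (90 - 36)] · 185 = 27102.5.
Change in consumer surplus = 27102.5 - 27144.5 = -42.

-42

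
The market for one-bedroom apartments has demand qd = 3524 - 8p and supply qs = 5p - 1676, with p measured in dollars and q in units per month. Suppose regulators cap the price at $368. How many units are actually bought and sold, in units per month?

164

Equilibrium: 3524 - 8p = 5p - 1676, so 5200 = 13p and p* = 400, q* = 324.
Since 368 < 400, the ceiling is binding.
At p = 368: qd = 3524 - 8·368 = 580 and qs = 5·368 - 1676 = 164.
The quantity actually transacted is the short side, supply: 164.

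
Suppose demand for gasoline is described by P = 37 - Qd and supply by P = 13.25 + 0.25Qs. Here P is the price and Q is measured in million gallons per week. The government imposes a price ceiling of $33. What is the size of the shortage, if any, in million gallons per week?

Rearranging demand gives Qd = 37 - P; rearranging supply gives Qs = 4P - 53. Without the control the market clears where 37 - P = 4P - 53, i.e. P* = 18 and Q* = 19.
The ceiling of 33 is above the equilibrium price 18, so it is not binding; the market clears at P* = 18, Q* = 19.
Since the control does not bind, there is no shortage.

0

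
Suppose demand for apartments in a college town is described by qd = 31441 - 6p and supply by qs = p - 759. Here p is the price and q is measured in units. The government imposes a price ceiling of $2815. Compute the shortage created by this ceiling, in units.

12495

Without the control the market clears where 31441 - 6p = p - 759, i.e. p* = 4600 and q* = 3841.
The ceiling of 2815 is below the equilibrium price 4600, so it binds.
At p = 2815: qd = 31441 - 6·2815 = 14551 and qs = 2815 - 759 = 2056.
Shortage = qd - qs = 14551 - 2056 = 12495.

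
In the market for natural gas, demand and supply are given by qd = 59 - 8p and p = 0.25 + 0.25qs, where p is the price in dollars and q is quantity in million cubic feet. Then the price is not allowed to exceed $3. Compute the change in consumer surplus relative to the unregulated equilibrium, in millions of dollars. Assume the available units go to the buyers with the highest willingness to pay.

18

Rearranging supply gives qs = 4p - 1. Equilibrium: 59 - 8p = 4p - 1, so 60 = 12p and p* = 5, q* = 19.
Since 3 < 5, the ceiling is binding.
At p = 3: qd = 59 - 8·3 = 35 and qs = 4·3 - 1 = 11.
Consumer surplus without the control is ½ · (7.375 - 5) · 19 = 22.5625.
With the ceiling, 11 units are sold at 3 (assume they go to the highest-value buyers). The demand price at q = 11 is 6, so CS = ½ · [(7.375 - 3) + (6 - 3)] · 11 = 40.5625.
Change in consumer surplus = 40.5625 - 22.5625 = 18.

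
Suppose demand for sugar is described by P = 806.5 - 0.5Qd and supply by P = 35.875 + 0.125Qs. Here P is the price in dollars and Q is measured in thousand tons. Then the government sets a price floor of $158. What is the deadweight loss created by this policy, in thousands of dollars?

0

Rearranging demand gives Qd = 1613 - 2P; rearranging supply gives Qs = 8P - 287. Equilibrium: 1613 - 2P = 8P - 287, so 1900 = 10P and P* = 190, Q* = 1233.
The floor of 158 is below the equilibrium price 190, so it is not binding; the market clears at P* = 190, Q* = 1233.
Since the control does not bind, no trades are prevented and deadweight loss is zero.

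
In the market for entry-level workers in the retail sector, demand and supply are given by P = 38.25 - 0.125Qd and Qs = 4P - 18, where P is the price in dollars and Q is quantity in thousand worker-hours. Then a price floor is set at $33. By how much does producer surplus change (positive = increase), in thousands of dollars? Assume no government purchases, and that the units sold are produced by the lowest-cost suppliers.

-36

Rearranging demand gives Qd = 306 - 8P. Without the control the market clears where 306 - 8P = 4P - 18, i.e. P* = 27 and Q* = 90.
Since 33 > 27, the floor is binding.
At P = 33: Qd = 306 - 8·33 = 42 and Qs = 4·33 - 18 = 114.
Producer surplus without the control is ½ · (27 - 4.5) · 90 = 1012.5.
With the floor, 42 units are sold at 33. The supply price at Q = 42 is 15, so PS = ½ · [(33 - 4.5) + (33 - 15)] · 42 = 976.5.
Change in producer surplus = 976.5 - 1012.5 = -36.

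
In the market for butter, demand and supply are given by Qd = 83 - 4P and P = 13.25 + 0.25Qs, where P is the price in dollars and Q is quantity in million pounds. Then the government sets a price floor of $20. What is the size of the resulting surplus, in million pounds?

24

Rearranging supply gives Qs = 4P - 53. Equilibrium: 83 - 4P = 4P - 53, so 136 = 8P and P* = 17, Q* = 15.
Because the floor (20) lies above the market-clearing price, it is binding.
At P = 20: Qd = 83 - 4·20 = 3 and Qs = 4·20 - 53 = 27.
Surplus = Qs - Qd = 27 - 3 = 24.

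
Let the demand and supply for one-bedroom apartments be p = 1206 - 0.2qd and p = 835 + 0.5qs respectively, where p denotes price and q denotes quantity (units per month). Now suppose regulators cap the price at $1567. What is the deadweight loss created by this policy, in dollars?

Rearranging demand gives qd = 6030 - 5p; rearranging supply gives qs = 2p - 1670. Equilibrium: 6030 - 5p = 2p - 1670, so 7700 = 7p and p* = 1100, q* = 530.
The ceiling of 1567 is above the equilibrium price 1100, so it is not binding; the market clears at p* = 1100, q* = 530.
Since the control does not bind, no trades are prevented and deadweight loss is zero.

0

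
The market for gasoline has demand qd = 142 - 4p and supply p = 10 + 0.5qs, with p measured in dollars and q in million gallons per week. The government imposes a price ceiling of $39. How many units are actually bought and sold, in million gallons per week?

Rearranging supply gives qs = 2p - 20. Equilibrium: 142 - 4p = 2p - 20, so 162 = 6p and p* = 27, q* = 34.
Since 39 is above p* = 27, the ceiling does not bind and the free-market outcome prevails.

34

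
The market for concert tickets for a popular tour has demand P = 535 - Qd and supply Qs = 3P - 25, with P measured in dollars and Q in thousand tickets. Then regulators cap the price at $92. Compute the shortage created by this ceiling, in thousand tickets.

Rearranging demand gives Qd = 535 - P. In a free market, 535 - P = 3P - 25 gives the equilibrium P* = 140, Q* = 395.
Since 92 < 140, the ceiling is binding.
At P = 92: Qd = 535 - 92 = 443 and Qs = 3·92 - 25 = 251.
Shortage = Qd - Qs = 443 - 251 = 192.

192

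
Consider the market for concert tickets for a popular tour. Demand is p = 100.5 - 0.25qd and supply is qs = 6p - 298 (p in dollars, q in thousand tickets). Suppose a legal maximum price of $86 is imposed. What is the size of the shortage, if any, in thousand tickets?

Rearranging demand gives qd = 402 - 4p. Setting quantity demanded equal to quantity supplied, 402 - 4p = 6p - 298, gives p* = 70 and q* = 122.
Since 86 is above p* = 70, the ceiling does not bind and the free-market outcome prevails.
Since the control does not bind, there is no shortage.

0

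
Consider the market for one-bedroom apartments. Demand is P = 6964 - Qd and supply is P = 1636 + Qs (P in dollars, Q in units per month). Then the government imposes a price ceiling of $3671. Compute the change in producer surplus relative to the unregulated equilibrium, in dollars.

-1477835.5

Rearranging demand gives Qd = 6964 - P; rearranging supply gives Qs = P - 1636. In a free market, 6964 - P = P - 1636 gives the equilibrium P* = 4300, Q* = 2664.
Since 3671 < 4300, the ceiling is binding.
At P = 3671: Qd = 6964 - 3671 = 3293 and Qs = 3671 - 1636 = 2035.
Producer surplus without the control is ½ · (4300 - 1636) · 2664 = 3548448.
With the ceiling, producers sell 2035 units at 3671, so PS = ½ · (3671 - 1636) · 2035 = 2070612.5.
Change in producer surplus = 2070612.5 - 3548448 = -1477835.5.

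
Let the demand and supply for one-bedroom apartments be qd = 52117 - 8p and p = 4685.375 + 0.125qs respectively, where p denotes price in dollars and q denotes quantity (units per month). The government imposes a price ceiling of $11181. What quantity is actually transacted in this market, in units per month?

7317

Rearranging supply gives qs = 8p - 37483. Without the control the market clears where 52117 - 8p = 8p - 37483, i.e. p* = 5600 and q* = 7317.
The ceiling of 11181 is above the equilibrium price 5600, so it is not binding; the market clears at p* = 5600, q* = 7317.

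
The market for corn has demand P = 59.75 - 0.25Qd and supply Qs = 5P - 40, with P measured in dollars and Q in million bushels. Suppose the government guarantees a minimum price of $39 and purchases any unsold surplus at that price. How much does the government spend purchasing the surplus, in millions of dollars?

Rearranging demand gives Qd = 239 - 4P. Equilibrium: 239 - 4P = 5P - 40, so 279 = 9P and P* = 31, Q* = 115.
Because the floor (39) lies above the market-clearing price, it is binding.
At P = 39: Qd = 239 - 4·39 = 83 and Qs = 5·39 - 40 = 155.
Surplus = Qs - Qd = 72.
Government expenditure = surplus × support price = 72 × 39 = 2808.

2808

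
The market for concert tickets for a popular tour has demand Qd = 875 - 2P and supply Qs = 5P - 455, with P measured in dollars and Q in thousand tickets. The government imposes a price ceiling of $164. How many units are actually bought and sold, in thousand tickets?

365

Equilibrium: 875 - 2P = 5P - 455, so 1330 = 7P and P* = 190, Q* = 495.
Since 164 < 190, the ceiling is binding.
At P = 164: Qd = 875 - 2·164 = 547 and Qs = 5·164 - 455 = 365.
The quantity actually transacted is the short side, supply: 365.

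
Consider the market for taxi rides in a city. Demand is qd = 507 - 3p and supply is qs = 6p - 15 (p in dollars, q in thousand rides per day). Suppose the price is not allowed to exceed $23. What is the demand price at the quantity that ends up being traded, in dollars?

In a free market, 507 - 3p = 6p - 15 gives the equilibrium p* = 58, q* = 333.
Because the ceiling (23) lies below the market-clearing price, it is binding.
At p = 23: qd = 507 - 3·23 = 438 and qs = 6·23 - 15 = 123.
Only 123 units reach the market. On the demand curve, the marginal buyer's willingness to pay at q = 123 is (507 - 123)/3 = 128.

128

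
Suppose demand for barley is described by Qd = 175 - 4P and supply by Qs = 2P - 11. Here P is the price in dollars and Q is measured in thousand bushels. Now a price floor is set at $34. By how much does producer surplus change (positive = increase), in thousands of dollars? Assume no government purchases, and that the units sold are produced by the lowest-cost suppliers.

81

Setting quantity demanded equal to quantity supplied, 175 - 4P = 2P - 11, gives P* = 31 and Q* = 51.
The floor of 34 is above the equilibrium price 31, so it binds.
At P = 34: Qd = 175 - 4·34 = 39 and Qs = 2·34 - 11 = 57.
Producer surplus without the control is ½ · (31 - 5.5) · 51 = 650.25.
With the floor, 39 units are sold at 34. The supply price at Q = 39 is 25, so PS = ½ · [(34 - 5.5) + (34 - 25)] · 39 = 731.25.
Change in producer surplus = 731.25 - 650.25 = 81.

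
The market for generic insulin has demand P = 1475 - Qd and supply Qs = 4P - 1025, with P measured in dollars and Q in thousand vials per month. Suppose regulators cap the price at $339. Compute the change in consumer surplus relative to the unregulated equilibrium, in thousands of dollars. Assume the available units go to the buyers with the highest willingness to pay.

Rearranging demand gives Qd = 1475 - P. Setting quantity demanded equal to quantity supplied, 1475 - P = 4P - 1025, gives P* = 500 and Q* = 975.
The ceiling of 339 is below the equilibrium price 500, so it binds.
At P = 339: Qd = 1475 - 339 = 1136 and Qs = 4·339 - 1025 = 331.
Consumer surplus without the control is ½ · (1475 - 500) · 975 = 475312.5.
With the ceiling, 331 units are sold at 339 (assume they go to the highest-value buyers). The demand price at Q = 331 is 1144, so CS = ½ · [(1475 - 339) + (1144 - 339)] · 331 = 321235.5.
Change in consumer surplus = 321235.5 - 475312.5 = -154077.

-154077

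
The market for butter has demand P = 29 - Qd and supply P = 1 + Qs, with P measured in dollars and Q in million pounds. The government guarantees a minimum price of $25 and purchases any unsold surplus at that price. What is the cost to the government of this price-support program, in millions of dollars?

Rearranging demand gives Qd = 29 - P; rearranging supply gives Qs = P - 1. Without the control the market clears where 29 - P = P - 1, i.e. P* = 15 and Q* = 14.
Because the floor (25) lies above the market-clearing price, it is binding.
At P = 25: Qd = 29 - 25 = 4 and Qs = 25 - 1 = 24.
Surplus = Qs - Qd = 20.
Government expenditure = surplus × support price = 20 × 25 = 500.

500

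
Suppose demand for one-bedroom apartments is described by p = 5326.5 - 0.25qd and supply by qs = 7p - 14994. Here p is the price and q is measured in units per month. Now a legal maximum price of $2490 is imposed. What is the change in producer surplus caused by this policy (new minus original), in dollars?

Rearranging demand gives qd = 21306 - 4p. Without the control the market clears where 21306 - 4p = 7p - 14994, i.e. p* = 3300 and q* = 8106.
Because the ceiling (2490) lies below the market-clearing price, it is binding.
At p = 2490: qd = 21306 - 4·2490 = 11346 and qs = 7·2490 - 14994 = 2436.
Producer surplus without the control is ½ · (3300 - 2142) · 8106 = 4693374.
With the ceiling, producers sell 2436 units at 2490, so PS = ½ · (2490 - 2142) · 2436 = 423864.
Change in producer surplus = 423864 - 4693374 = -4269510.

-4269510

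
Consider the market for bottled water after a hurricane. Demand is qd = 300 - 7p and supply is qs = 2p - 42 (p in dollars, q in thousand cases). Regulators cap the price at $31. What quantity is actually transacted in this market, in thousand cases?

20

Setting quantity demanded equal to quantity supplied, 300 - 7p = 2p - 42, gives p* = 38 and q* = 34.
Since 31 < 38, the ceiling is binding.
At p = 31: qd = 300 - 7·31 = 83 and qs = 2·31 - 42 = 20.
The quantity actually transacted is the short side, supply: 20.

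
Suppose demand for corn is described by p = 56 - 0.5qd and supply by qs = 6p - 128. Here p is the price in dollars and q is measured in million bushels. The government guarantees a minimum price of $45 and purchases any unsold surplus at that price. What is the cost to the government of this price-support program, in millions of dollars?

Rearranging demand gives qd = 112 - 2p. Without the control the market clears where 112 - 2p = 6p - 128, i.e. p* = 30 and q* = 52.
Because the floor (45) lies above the market-clearing price, it is binding.
At p = 45: qd = 112 - 2·45 = 22 and qs = 6·45 - 128 = 142.
Surplus = qs - qd = 120.
Government expenditure = surplus × support price = 120 × 45 = 5400.

5400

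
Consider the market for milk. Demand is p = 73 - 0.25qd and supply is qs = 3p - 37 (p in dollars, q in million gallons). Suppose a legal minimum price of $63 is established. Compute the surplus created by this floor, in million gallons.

112

Rearranging demand gives qd = 292 - 4p. Setting quantity demanded equal to quantity supplied, 292 - 4p = 3p - 37, gives p* = 47 and q* = 104.
Since 63 > 47, the floor is binding.
At p = 63: qd = 292 - 4·63 = 40 and qs = 3·63 - 37 = 152.
Surplus = qs - qd = 152 - 40 = 112.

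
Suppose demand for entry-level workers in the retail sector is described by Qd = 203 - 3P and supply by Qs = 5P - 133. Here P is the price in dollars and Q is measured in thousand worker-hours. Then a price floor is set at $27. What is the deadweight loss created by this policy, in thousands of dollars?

In a free market, 203 - 3P = 5P - 133 gives the equilibrium P* = 42, Q* = 77.
Since 27 is below P* = 42, the floor does not bind and the free-market outcome prevails.
Since the control does not bind, no trades are prevented and deadweight loss is zero.

0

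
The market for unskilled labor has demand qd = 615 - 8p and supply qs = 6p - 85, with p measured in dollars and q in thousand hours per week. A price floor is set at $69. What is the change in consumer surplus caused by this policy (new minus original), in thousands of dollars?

-2641

Without the control the market clears where 615 - 8p = 6p - 85, i.e. p* = 50 and q* = 215.
The floor of 69 is above the equilibrium price 50, so it binds.
At p = 69: qd = 615 - 8·69 = 63 and qs = 6·69 - 85 = 329.
Consumer surplus without the control is ½ · (76.875 - 50) · 215 = 2889.0625.
With the floor, consumers buy 63 units at 69, so CS = ½ · (76.875 - 69) · 63 = 248.0625.
Change in consumer surplus = 248.0625 - 2889.0625 = -2641.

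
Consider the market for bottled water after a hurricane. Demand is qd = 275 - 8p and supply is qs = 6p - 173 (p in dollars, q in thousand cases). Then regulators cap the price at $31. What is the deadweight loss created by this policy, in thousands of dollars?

5.25

In a free market, 275 - 8p = 6p - 173 gives the equilibrium p* = 32, q* = 19.
Because the ceiling (31) lies below the market-clearing price, it is binding.
At p = 31: qd = 275 - 8·31 = 27 and qs = 6·31 - 173 = 13.
Quantity traded falls to 13. At q = 13 the demand price is (275 - 13)/8 = 32.75 and the supply price is (173 + 13)/6 = 31.
Deadweight loss = ½ · (32.75 - 31) · (19 - 13) = ½ · 1.75 · 6 = 5.25.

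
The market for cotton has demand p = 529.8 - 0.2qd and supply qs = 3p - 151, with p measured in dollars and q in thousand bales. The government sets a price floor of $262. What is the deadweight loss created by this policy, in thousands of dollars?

Rearranging demand gives qd = 2649 - 5p. Without the control the market clears where 2649 - 5p = 3p - 151, i.e. p* = 350 and q* = 899.
Since 262 is below p* = 350, the floor does not bind and the free-market outcome prevails.
Since the control does not bind, no trades are prevented and deadweight loss is zero.

0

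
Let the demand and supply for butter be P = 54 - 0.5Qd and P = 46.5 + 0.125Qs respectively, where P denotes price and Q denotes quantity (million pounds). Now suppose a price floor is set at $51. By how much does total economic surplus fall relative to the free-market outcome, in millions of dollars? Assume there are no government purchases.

Rearranging demand gives Qd = 108 - 2P; rearranging supply gives Qs = 8P - 372. Setting quantity demanded equal to quantity supplied, 108 - 2P = 8P - 372, gives P* = 48 and Q* = 12.
Because the floor (51) lies above the market-clearing price, it is binding.
At P = 51: Qd = 108 - 2·51 = 6 and Qs = 8·51 - 372 = 36.
Quantity traded falls to 6. At Q = 6 the demand price is (108 - 6)/2 = 51 and the supply price is (372 + 6)/8 = 47.25.
Deadweight loss = ½ · (51 - 47.25) · (12 - 6) = ½ · 3.75 · 6 = 11.25.

11.25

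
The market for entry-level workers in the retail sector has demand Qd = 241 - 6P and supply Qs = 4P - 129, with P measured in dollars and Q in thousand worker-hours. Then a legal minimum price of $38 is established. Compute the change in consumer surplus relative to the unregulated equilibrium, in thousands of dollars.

-16

Without the control the market clears where 241 - 6P = 4P - 129, i.e. P* = 37 and Q* = 19.
Because the floor (38) lies above the market-clearing price, it is binding.
At P = 38: Qd = 241 - 6·38 = 13 and Qs = 4·38 - 129 = 23.
Consumer surplus without the control is ½ · (241/6 - 37) · 19 = 361/12.
With the floor, consumers buy 13 units at 38, so CS = ½ · (241/6 - 38) · 13 = 169/12.
Change in consumer surplus = 169/12 - 361/12 = -16.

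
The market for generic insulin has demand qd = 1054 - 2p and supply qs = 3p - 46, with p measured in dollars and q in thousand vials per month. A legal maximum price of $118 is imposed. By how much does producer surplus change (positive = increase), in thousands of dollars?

-47022

Without the control the market clears where 1054 - 2p = 3p - 46, i.e. p* = 220 and q* = 614.
Because the ceiling (118) lies below the market-clearing price, it is binding.
At p = 118: qd = 1054 - 2·118 = 818 and qs = 3·118 - 46 = 308.
Producer surplus without the control is ½ · (220 - 46/3) · 614 = 188498/3.
With the ceiling, producers sell 308 units at 118, so PS = ½ · (118 - 46/3) · 308 = 47432/3.
Change in producer surplus = 47432/3 - 188498/3 = -47022.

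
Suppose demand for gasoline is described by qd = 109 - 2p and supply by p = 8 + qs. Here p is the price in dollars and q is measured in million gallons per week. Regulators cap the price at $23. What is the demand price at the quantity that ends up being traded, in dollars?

Rearranging supply gives qs = p - 8. Setting quantity demanded equal to quantity supplied, 109 - 2p = p - 8, gives p* = 39 and q* = 31.
The ceiling of 23 is below the equilibrium price 39, so it binds.
At p = 23: qd = 109 - 2·23 = 63 and qs = 23 - 8 = 15.
Only 15 units reach the market. On the demand curve, the marginal buyer's willingness to pay at q = 15 is (109 - 15)/2 = 47.

47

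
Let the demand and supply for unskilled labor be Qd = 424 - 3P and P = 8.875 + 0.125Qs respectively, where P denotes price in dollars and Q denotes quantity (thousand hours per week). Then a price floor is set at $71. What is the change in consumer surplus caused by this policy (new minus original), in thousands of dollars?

-6500

Rearranging supply gives Qs = 8P - 71. In a free market, 424 - 3P = 8P - 71 gives the equilibrium P* = 45, Q* = 289.
The floor of 71 is above the equilibrium price 45, so it binds.
At P = 71: Qd = 424 - 3·71 = 211 and Qs = 8·71 - 71 = 497.
Consumer surplus without the control is ½ · (424/3 - 45) · 289 = 83521/6.
With the floor, consumers buy 211 units at 71, so CS = ½ · (424/3 - 71) · 211 = 44521/6.
Change in consumer surplus = 44521/6 - 83521/6 = -6500.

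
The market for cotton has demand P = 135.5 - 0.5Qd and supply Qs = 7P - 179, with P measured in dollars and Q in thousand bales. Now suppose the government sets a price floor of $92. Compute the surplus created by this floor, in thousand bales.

Rearranging demand gives Qd = 271 - 2P. Without the control the market clears where 271 - 2P = 7P - 179, i.e. P* = 50 and Q* = 171.
The floor of 92 is above the equilibrium price 50, so it binds.
At P = 92: Qd = 271 - 2·92 = 87 and Qs = 7·92 - 179 = 465.
Surplus = Qs - Qd = 465 - 87 = 378.

378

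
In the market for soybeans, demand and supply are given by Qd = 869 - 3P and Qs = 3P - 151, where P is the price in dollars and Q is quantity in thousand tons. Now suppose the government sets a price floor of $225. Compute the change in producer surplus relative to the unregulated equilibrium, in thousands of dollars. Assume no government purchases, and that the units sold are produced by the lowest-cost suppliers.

In a free market, 869 - 3P = 3P - 151 gives the equilibrium P* = 170, Q* = 359.
Since 225 > 170, the floor is binding.
At P = 225: Qd = 869 - 3·225 = 194 and Qs = 3·225 - 151 = 524.
Producer surplus without the control is ½ · (170 - 151/3) · 359 = 128881/6.
With the floor, 194 units are sold at 225. The supply price at Q = 194 is 115, so PS = ½ · [(225 - 151/3) + (225 - 115)] · 194 = 82838/3.
Change in producer surplus = 82838/3 - 128881/6 = 6132.5.

6132.5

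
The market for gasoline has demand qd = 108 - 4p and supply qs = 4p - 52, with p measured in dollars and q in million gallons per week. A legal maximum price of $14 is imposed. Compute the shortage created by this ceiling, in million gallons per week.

48

Setting quantity demanded equal to quantity supplied, 108 - 4p = 4p - 52, gives p* = 20 and q* = 28.
Since 14 < 20, the ceiling is binding.
At p = 14: qd = 108 - 4·14 = 52 and qs = 4·14 - 52 = 4.
Shortage = qd - qs = 52 - 4 = 48.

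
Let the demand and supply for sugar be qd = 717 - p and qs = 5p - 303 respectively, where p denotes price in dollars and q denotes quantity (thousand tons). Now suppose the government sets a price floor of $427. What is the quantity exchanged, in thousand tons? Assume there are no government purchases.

290

Setting quantity demanded equal to quantity supplied, 717 - p = 5p - 303, gives p* = 170 and q* = 547.
The floor of 427 is above the equilibrium price 170, so it binds.
At p = 427: qd = 717 - 427 = 290 and qs = 5·427 - 303 = 1832.
The quantity actually transacted is the short side, demand: 290.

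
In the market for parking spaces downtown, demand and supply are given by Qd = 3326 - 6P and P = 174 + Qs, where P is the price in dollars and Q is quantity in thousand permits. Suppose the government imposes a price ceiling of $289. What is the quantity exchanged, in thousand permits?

Rearranging supply gives Qs = P - 174. Equilibrium: 3326 - 6P = P - 174, so 3500 = 7P and P* = 500, Q* = 326.
Since 289 < 500, the ceiling is binding.
At P = 289: Qd = 3326 - 6·289 = 1592 and Qs = 289 - 174 = 115.
The quantity actually transacted is the short side, supply: 115.

115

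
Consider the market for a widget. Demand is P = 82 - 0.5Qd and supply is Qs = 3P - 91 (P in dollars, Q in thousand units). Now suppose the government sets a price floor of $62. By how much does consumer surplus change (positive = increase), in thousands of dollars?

-561

Rearranging demand gives Qd = 164 - 2P. Equilibrium: 164 - 2P = 3P - 91, so 255 = 5P and P* = 51, Q* = 62.
Since 62 > 51, the floor is binding.
At P = 62: Qd = 164 - 2·62 = 40 and Qs = 3·62 - 91 = 95.
Consumer surplus without the control is ½ · (82 - 51) · 62 = 961.
With the floor, consumers buy 40 units at 62, so CS = ½ · (82 - 62) · 40 = 400.
Change in consumer surplus = 400 - 961 = -561.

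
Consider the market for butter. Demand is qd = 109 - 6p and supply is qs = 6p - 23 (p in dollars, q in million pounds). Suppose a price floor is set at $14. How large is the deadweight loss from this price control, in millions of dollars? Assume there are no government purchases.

Without the control the market clears where 109 - 6p = 6p - 23, i.e. p* = 11 and q* = 43.
Because the floor (14) lies above the market-clearing price, it is binding.
At p = 14: qd = 109 - 6·14 = 25 and qs = 6·14 - 23 = 61.
Quantity traded falls to 25. At q = 25 the demand price is (109 - 25)/6 = 14 and the supply price is (23 + 25)/6 = 8.
Deadweight loss = ½ · (14 - 8) · (43 - 25) = ½ · 6 · 18 = 54.

54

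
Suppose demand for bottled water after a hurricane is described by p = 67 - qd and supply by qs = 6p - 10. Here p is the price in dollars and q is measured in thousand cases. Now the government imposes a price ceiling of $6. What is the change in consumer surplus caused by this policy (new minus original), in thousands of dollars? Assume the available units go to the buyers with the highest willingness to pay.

-320

Rearranging demand gives qd = 67 - p. Without the control the market clears where 67 - p = 6p - 10, i.e. p* = 11 and q* = 56.
Since 6 < 11, the ceiling is binding.
At p = 6: qd = 67 - 6 = 61 and qs = 6·6 - 10 = 26.
Consumer surplus without the control is ½ · (67 - 11) · 56 = 1568.
With the ceiling, 26 units are sold at 6 (assume they go to the highest-value buyers). The demand price at q = 26 is 41, so CS = ½ · [(67 - 6) + (41 - 6)] · 26 = 1248.
Change in consumer surplus = 1248 - 1568 = -320.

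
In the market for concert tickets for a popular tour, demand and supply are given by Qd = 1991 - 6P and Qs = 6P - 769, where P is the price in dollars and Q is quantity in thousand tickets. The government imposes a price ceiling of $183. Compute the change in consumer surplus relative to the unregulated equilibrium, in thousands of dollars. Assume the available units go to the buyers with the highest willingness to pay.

Setting quantity demanded equal to quantity supplied, 1991 - 6P = 6P - 769, gives P* = 230 and Q* = 611.
Since 183 < 230, the ceiling is binding.
At P = 183: Qd = 1991 - 6·183 = 893 and Qs = 6·183 - 769 = 329.
Consumer surplus without the control is ½ · (1991/6 - 230) · 611 = 373321/12.
With the ceiling, 329 units are sold at 183 (assume they go to the highest-value buyers). The demand price at Q = 329 is 277, so CS = ½ · [(1991/6 - 183) + (277 - 183)] · 329 = 479353/12.
Change in consumer surplus = 479353/12 - 373321/12 = 8836.

8836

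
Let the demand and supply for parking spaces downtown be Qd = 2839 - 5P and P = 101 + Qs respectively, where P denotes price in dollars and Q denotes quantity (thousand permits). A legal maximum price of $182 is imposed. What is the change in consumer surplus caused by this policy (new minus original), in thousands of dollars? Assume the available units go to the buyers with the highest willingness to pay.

Rearranging supply gives Qs = P - 101. Setting quantity demanded equal to quantity supplied, 2839 - 5P = P - 101, gives P* = 490 and Q* = 389.
The ceiling of 182 is below the equilibrium price 490, so it binds.
At P = 182: Qd = 2839 - 5·182 = 1929 and Qs = 182 - 101 = 81.
Consumer surplus without the control is ½ · (567.8 - 490) · 389 = 15132.1.
With the ceiling, 81 units are sold at 182 (assume they go to the highest-value buyers). The demand price at Q = 81 is 551.6, so CS = ½ · [(567.8 - 182) + (551.6 - 182)] · 81 = 30593.7.
Change in consumer surplus = 30593.7 - 15132.1 = 15461.6.

15461.6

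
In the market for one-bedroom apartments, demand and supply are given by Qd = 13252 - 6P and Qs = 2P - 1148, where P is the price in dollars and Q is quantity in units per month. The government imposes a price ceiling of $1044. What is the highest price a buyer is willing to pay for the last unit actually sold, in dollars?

2052

In a free market, 13252 - 6P = 2P - 1148 gives the equilibrium P* = 1800, Q* = 2452.
The ceiling of 1044 is below the equilibrium price 1800, so it binds.
At P = 1044: Qd = 13252 - 6·1044 = 6988 and Qs = 2·1044 - 1148 = 940.
Only 940 units reach the market. On the demand curve, the marginal buyer's willingness to pay at Q = 940 is (13252 - 940)/6 = 2052.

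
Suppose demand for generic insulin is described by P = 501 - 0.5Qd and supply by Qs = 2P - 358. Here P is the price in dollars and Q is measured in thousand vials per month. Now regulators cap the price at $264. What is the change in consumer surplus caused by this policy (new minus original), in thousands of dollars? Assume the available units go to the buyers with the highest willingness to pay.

Rearranging demand gives Qd = 1002 - 2P. Without the control the market clears where 1002 - 2P = 2P - 358, i.e. P* = 340 and Q* = 322.
The ceiling of 264 is below the equilibrium price 340, so it binds.
At P = 264: Qd = 1002 - 2·264 = 474 and Qs = 2·264 - 358 = 170.
Consumer surplus without the control is ½ · (501 - 340) · 322 = 25921.
With the ceiling, 170 units are sold at 264 (assume they go to the highest-value buyers). The demand price at Q = 170 is 416, so CS = ½ · [(501 - 264) + (416 - 264)] · 170 = 33065.
Change in consumer surplus = 33065 - 25921 = 7144.

7144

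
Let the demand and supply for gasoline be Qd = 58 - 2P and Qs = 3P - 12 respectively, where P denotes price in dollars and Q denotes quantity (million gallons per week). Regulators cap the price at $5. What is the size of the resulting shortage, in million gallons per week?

Equilibrium: 58 - 2P = 3P - 12, so 70 = 5P and P* = 14, Q* = 30.
The ceiling of 5 is below the equilibrium price 14, so it binds.
At P = 5: Qd = 58 - 2·5 = 48 and Qs = 3·5 - 12 = 3.
Shortage = Qd - Qs = 48 - 3 = 45.

45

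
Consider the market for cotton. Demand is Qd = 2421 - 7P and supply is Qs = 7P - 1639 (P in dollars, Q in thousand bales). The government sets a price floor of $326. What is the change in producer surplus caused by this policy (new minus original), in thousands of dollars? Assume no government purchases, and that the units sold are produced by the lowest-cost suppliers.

468

Equilibrium: 2421 - 7P = 7P - 1639, so 4060 = 14P and P* = 290, Q* = 391.
The floor of 326 is above the equilibrium price 290, so it binds.
At P = 326: Qd = 2421 - 7·326 = 139 and Qs = 7·326 - 1639 = 643.
Producer surplus without the control is ½ · (290 - 1639/7) · 391 = 152881/14.
With the floor, 139 units are sold at 326. The supply price at Q = 139 is 254, so PS = ½ · [(326 - 1639/7) + (326 - 254)] · 139 = 159433/14.
Change in producer surplus = 159433/14 - 152881/14 = 468.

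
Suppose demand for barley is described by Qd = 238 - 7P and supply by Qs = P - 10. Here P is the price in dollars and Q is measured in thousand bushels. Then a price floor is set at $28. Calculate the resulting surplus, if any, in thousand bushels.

In a free market, 238 - 7P = P - 10 gives the equilibrium P* = 31, Q* = 21.
Since 28 is below P* = 31, the floor does not bind and the free-market outcome prevails.
Since the control does not bind, there is no surplus.

0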